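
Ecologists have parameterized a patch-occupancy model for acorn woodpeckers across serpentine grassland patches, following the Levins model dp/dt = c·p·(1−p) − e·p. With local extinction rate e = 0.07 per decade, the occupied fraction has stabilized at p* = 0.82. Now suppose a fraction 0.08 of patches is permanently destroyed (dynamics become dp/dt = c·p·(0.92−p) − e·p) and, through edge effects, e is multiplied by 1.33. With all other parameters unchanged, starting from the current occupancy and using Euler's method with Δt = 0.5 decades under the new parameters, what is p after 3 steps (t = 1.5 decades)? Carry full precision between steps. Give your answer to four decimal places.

Balance c(1−p*) = e gives c = e/(1 − 0.82000) = 0.07/0.18000 = 0.38889.
Starting from p₀ = 0.82000; update p ← p + (dp/dt)·Δt with the new parameters.
t = 0.5: p = 0.82000 + (-0.02223) = 0.79777
t = 1: p = 0.79777 + (-0.01818) = 0.77960
t = 1.5: p = 0.77960 + (-0.01501) = 0.76459

0.7646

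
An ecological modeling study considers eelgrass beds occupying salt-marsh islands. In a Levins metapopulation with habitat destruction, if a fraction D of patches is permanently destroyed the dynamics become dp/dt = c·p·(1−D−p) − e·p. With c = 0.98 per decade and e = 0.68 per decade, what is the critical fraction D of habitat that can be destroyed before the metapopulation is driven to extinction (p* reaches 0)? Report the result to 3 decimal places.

0.306

The nontrivial equilibrium is p* = (1−D) − e/c; extinction occurs when this hits zero.
So D_crit = 1 − e/c = 1 − 0.68/0.98 = 1 − 0.6939 = 0.3061.
This equals the undisturbed p*, a classic result of Lande's extension.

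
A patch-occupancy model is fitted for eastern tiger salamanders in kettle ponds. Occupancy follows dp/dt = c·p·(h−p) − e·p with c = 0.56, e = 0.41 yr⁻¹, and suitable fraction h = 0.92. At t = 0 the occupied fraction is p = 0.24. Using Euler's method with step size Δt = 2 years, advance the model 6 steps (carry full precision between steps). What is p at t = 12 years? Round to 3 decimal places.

0.198

Update rule: p ← p + [c·p·(h−p) − e·p]·Δt with Δt = 2.
  1  |  dp/dt·Δt = -0.014016  |  p_1 = 0.225984
  2  |  dp/dt·Δt = -0.009650  |  p_2 = 0.216334
  3  |  dp/dt·Δt = -0.006900  |  p_3 = 0.209434
  4  |  dp/dt·Δt = -0.005061  |  p_4 = 0.204373
  5  |  dp/dt·Δt = -0.003780  |  p_5 = 0.200593
  6  |  dp/dt·Δt = -0.002861  |  p_6 = 0.197731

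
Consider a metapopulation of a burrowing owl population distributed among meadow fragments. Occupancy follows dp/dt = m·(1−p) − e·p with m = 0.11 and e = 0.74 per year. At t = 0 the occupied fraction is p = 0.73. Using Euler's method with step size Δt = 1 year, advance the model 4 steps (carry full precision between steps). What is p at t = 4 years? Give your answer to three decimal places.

Update rule: p ← p + [m·(1−p) − e·p]·Δt with Δt = 1.
t = 1: p = 0.73000 + (-0.51050) = 0.21950
t = 2: p = 0.21950 + (-0.07657) = 0.14292
t = 3: p = 0.14292 + (-0.01149) = 0.13144
t = 4: p = 0.13144 + (-0.00172) = 0.12972

0.130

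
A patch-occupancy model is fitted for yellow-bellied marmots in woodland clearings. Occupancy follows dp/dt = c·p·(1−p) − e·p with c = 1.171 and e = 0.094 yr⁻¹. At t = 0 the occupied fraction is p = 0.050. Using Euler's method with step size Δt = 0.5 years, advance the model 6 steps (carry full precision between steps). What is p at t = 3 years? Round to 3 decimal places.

0.449

Update rule: p ← p + [c·p·(1−p) − e·p]·Δt with Δt = 0.5.
t = 0.5: p = 0.05000 + (+0.02546) = 0.07546
t = 1: p = 0.07546 + (+0.03730) = 0.11276
t = 1.5: p = 0.11276 + (+0.05328) = 0.16604
t = 2: p = 0.16604 + (+0.07327) = 0.23931
t = 2.5: p = 0.23931 + (+0.09534) = 0.33465
t = 3: p = 0.33465 + (+0.11464) = 0.44929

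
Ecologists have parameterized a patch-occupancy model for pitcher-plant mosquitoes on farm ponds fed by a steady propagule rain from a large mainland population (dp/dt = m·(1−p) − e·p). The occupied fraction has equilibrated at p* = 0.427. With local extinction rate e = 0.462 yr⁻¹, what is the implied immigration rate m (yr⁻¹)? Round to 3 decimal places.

0.344

At equilibrium m(1−p*) = e·p*, so m = e·p*/(1−p*).
m = 0.462 × 0.427 / 0.5730 = 0.1973/0.5730 = 0.3443.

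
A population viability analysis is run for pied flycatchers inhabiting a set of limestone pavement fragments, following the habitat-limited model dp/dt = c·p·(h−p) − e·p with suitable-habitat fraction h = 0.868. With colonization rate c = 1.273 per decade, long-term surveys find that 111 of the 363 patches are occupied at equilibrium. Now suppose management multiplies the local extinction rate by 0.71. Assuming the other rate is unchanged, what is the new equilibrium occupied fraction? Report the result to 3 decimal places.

Observed p* = 111/363 = 0.30579.
Balance c(h−p*) = e gives e = 1.273×(0.868 − 0.30579) = 0.71569.
New p* = 0.868 − e/c = 0.868 − 0.50814/1.27300 = 0.46883.

0.469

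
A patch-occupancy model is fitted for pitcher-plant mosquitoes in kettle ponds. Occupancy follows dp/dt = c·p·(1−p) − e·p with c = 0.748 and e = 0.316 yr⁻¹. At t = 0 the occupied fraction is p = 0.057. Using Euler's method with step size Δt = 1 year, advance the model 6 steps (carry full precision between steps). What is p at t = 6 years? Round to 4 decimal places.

Update rule: p ← p + [c·p·(1−p) − e·p]·Δt with Δt = 1.
step 1: Δp = +0.02219, p = 0.07919
step 2: Δp = +0.02952, p = 0.10871
step 3: Δp = +0.03812, p = 0.14684
step 4: Δp = +0.04731, p = 0.19414
step 5: Δp = +0.05568, p = 0.24982
step 6: Δp = +0.06124, p = 0.31106

0.3111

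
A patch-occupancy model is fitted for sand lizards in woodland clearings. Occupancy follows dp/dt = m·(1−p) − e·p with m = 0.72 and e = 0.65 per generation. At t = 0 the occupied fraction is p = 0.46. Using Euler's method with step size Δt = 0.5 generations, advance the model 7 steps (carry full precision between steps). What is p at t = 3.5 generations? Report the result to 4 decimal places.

Update rule: p ← p + [m·(1−p) − e·p]·Δt with Δt = 0.5.
step 1: Δp = +0.04490, p = 0.50490
step 2: Δp = +0.01414, p = 0.51904
step 3: Δp = +0.00446, p = 0.52350
step 4: Δp = +0.00140, p = 0.52490
step 5: Δp = +0.00044, p = 0.52534
step 6: Δp = +0.00014, p = 0.52548
step 7: Δp = +0.00004, p = 0.52553

0.5255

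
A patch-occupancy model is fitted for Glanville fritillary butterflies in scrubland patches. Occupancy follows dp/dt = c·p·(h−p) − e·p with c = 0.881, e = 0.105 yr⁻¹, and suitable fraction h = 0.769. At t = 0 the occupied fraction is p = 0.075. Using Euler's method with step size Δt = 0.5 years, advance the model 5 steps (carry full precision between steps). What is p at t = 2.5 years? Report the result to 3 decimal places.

Update rule: p ← p + [c·p·(h−p) − e·p]·Δt with Δt = 0.5.
step 1: Δp = +0.01899, p = 0.09399
step 2: Δp = +0.02301, p = 0.11700
step 3: Δp = +0.02746, p = 0.14446
step 4: Δp = +0.03216, p = 0.17662
step 5: Δp = +0.03682, p = 0.21344

0.213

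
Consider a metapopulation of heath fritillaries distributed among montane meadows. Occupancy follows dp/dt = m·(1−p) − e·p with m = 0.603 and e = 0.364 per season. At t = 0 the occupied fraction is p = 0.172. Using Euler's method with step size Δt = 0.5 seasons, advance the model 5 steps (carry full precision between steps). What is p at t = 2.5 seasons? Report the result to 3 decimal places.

0.607

Update rule: p ← p + [m·(1−p) − e·p]·Δt with Δt = 0.5.
p: 0.17200 → 0.39034  (Δp = +0.21834)
p: 0.39034 → 0.50311  (Δp = +0.11277)
p: 0.50311 → 0.56136  (Δp = +0.05825)
p: 0.56136 → 0.59144  (Δp = +0.03008)
p: 0.59144 → 0.60698  (Δp = +0.01554)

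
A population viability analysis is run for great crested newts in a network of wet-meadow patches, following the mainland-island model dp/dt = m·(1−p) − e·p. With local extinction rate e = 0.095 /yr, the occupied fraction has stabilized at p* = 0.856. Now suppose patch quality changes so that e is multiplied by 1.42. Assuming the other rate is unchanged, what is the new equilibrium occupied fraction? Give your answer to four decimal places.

Balance m(1−p*) = e·p* gives m = e·p*/(1−p*) = 0.095×0.85600/0.14400 = 0.56472.
New p* = m/(m+e) = 0.56472/(0.56472+0.13490) = 0.80718.

0.8072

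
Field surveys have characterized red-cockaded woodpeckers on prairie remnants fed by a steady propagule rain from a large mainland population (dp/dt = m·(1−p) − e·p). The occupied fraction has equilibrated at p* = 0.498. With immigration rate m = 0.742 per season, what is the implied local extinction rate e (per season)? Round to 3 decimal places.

At equilibrium m(1−p*) = e·p*, so e = m(1−p*)/p*.
e = 0.742 × 0.5020 / 0.498 = 0.7480.

0.748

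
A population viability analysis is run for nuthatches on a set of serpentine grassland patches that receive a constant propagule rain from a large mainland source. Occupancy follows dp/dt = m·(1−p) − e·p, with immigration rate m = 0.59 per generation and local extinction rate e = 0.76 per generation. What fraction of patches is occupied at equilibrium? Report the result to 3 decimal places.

Setting dp/dt = 0: m − m·p* = e·p*, so m = (m+e)·p*.
p* = m/(m+e) = 0.59/(0.59+0.76) = 0.59/1.3500 = 0.4370.

0.437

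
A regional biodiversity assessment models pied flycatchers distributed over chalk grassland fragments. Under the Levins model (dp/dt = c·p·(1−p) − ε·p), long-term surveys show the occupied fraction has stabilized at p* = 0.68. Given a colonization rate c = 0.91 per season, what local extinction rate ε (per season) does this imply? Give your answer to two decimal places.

At equilibrium c(1−p*) = ε.
ε = 0.91 × (1 − 0.68) = 0.91 × 0.3200 = 0.2912.

0.29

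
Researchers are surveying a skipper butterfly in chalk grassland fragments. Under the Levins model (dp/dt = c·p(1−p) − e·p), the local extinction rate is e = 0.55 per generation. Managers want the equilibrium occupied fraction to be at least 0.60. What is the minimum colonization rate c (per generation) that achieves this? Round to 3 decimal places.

p* = 1 − e/c ≥ 0.60 requires e/c ≤ 0.4000, i.e. c ≥ e/0.4000.
c_min = 0.55/0.4000 = 1.3750.

1.375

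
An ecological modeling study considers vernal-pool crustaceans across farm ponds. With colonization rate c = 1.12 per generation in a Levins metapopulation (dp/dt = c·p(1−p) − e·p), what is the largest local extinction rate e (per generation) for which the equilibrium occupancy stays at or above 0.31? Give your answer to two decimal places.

0.77

1 − e/c ≥ 0.31 ⇒ e ≤ c(1 − 0.31) = 1.12 × 0.6900.
e_max = 0.7728.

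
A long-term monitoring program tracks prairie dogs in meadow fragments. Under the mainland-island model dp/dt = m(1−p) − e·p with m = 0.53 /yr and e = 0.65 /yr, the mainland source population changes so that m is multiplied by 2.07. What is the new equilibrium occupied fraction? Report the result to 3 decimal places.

0.628

Before: p* = 0.53/(0.53+0.65) = 0.4492.
After: m = 1.0971, e = 0.65; p* = 1.0971/1.7471 = 0.6280.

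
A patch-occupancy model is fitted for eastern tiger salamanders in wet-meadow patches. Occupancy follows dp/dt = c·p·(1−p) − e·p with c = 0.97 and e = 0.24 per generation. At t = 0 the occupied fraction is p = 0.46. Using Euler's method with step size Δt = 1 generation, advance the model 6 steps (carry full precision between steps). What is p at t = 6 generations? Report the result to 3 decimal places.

0.752

Update rule: p ← p + [c·p·(1−p) − e·p]·Δt with Δt = 1.
step 1: Δp = +0.13055, p = 0.59055
step 2: Δp = +0.09282, p = 0.68336
step 3: Δp = +0.04588, p = 0.72924
step 4: Δp = +0.01651, p = 0.74575
step 5: Δp = +0.00494, p = 0.75069
step 6: Δp = +0.00138, p = 0.75206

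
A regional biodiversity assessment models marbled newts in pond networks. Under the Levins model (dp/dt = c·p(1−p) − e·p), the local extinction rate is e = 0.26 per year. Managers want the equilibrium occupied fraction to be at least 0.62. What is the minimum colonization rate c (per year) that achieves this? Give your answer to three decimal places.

0.684

p* = 1 − e/c ≥ 0.62 requires e/c ≤ 0.3800, i.e. c ≥ e/0.3800.
c_min = 0.26/0.3800 = 0.6842.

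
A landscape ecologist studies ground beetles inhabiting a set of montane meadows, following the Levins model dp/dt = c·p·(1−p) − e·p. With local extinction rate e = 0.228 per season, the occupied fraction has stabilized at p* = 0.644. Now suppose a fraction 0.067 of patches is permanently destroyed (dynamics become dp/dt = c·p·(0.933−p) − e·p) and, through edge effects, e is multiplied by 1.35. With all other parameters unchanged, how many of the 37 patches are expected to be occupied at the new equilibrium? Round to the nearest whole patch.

Balance c(1−p*) = e gives c = e/(1 − 0.64400) = 0.228/0.35600 = 0.64045.
New p* = 0.933 − e/c = 0.933 − 0.30780/0.64045 = 0.45240.
Expected occupied = 37 × 0.45240 = 16.74 ≈ 17.

17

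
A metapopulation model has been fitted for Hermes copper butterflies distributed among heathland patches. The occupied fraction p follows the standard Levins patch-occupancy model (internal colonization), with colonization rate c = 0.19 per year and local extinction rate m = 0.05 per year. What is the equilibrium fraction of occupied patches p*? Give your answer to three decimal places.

Setting dp/dt = 0 and dividing through by p* gives c·(1−p*) = m.
So p* = 1 − m/c = 1 − 0.05/0.19 = 1 − 0.2632 = 0.7368.

0.737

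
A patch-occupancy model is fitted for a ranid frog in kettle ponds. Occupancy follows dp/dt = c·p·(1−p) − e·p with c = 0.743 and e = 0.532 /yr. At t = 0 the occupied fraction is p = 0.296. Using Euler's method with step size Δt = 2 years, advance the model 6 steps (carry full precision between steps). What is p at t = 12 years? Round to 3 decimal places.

Update rule: p ← p + [c·p·(1−p) − e·p]·Δt with Δt = 2.
p: 0.29600 → 0.29071  (Δp = -0.00529)
p: 0.29071 → 0.28781  (Δp = -0.00291)
p: 0.28781 → 0.28617  (Δp = -0.00164)
p: 0.28617 → 0.28524  (Δp = -0.00093)
p: 0.28524 → 0.28471  (Δp = -0.00053)
p: 0.28471 → 0.28440  (Δp = -0.00031)

0.284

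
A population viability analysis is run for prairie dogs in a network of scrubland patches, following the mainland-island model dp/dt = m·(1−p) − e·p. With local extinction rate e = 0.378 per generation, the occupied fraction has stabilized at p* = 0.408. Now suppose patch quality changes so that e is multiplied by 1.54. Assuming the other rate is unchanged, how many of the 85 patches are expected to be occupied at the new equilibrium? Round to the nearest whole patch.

26

Balance m(1−p*) = e·p* gives m = e·p*/(1−p*) = 0.378×0.40800/0.59200 = 0.26051.
New p* = m/(m+e) = 0.26051/(0.26051+0.58212) = 0.30916.
Expected occupied = 85 × 0.30916 = 26.28 ≈ 26.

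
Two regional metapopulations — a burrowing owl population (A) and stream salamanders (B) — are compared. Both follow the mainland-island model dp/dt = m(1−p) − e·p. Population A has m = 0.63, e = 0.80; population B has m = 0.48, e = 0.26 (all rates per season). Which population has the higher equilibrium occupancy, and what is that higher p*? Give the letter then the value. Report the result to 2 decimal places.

B, 0.65

A: p*_A = m/(m+e) = 0.63/1.4300 = 0.4406.
B: p*_B = 0.48/0.7400 = 0.6486.
B is higher at 0.6486.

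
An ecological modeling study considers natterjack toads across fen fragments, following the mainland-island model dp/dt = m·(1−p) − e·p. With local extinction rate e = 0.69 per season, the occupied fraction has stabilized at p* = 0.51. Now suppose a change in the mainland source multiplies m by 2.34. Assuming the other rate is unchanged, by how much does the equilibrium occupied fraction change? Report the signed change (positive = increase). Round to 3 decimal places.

0.199

Balance m(1−p*) = e·p* gives m = e·p*/(1−p*) = 0.69×0.51000/0.49000 = 0.71816.
New p* = m/(m+e) = 1.68049/(1.68049+0.69000) = 0.70892.
Δp* = 0.70892 − 0.51000 = +0.19892.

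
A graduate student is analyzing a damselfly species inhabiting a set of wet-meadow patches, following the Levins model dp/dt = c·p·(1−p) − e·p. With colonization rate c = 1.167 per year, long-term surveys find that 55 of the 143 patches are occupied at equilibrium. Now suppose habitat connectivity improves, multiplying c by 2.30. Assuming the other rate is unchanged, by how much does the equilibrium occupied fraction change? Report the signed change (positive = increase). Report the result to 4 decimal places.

Observed p* = 55/143 = 0.38462.
Balance c(1−p*) = e gives e = 1.167×(1 − 0.38462) = 0.71815.
New p* = 1 − e/c = 1 − 0.71815/2.68410 = 0.73244.
Δp* = 0.73244 − 0.38462 = +0.34782.

0.3478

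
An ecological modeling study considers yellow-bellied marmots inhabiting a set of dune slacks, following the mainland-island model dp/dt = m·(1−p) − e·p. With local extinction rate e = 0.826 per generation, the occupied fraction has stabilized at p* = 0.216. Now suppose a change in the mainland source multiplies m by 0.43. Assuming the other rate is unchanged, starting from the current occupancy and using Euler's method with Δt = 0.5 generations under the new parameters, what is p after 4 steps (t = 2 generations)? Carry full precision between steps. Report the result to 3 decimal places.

Balance m(1−p*) = e·p* gives m = e·p*/(1−p*) = 0.826×0.21600/0.78400 = 0.22757.
Starting from p₀ = 0.21600; update p ← p + (dp/dt)·Δt with the new parameters.
p: 0.21600 → 0.16515  (Δp = -0.05085)
p: 0.16515 → 0.13779  (Δp = -0.02736)
p: 0.13779 → 0.12307  (Δp = -0.01472)
p: 0.12307 → 0.11515  (Δp = -0.00792)

0.115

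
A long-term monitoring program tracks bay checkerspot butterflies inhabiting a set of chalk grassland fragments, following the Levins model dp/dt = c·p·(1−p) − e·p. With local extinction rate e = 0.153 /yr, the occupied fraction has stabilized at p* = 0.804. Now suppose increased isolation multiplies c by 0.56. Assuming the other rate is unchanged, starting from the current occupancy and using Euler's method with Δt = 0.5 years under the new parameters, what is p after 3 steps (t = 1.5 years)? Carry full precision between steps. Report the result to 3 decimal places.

0.738

Balance c(1−p*) = e gives c = e/(1 − 0.80400) = 0.153/0.19600 = 0.78061.
Starting from p₀ = 0.80400; update p ← p + (dp/dt)·Δt with the new parameters.
t = 0.5: p = 0.80400 + (-0.02706) = 0.77694
t = 1: p = 0.77694 + (-0.02156) = 0.75538
t = 1.5: p = 0.75538 + (-0.01740) = 0.73798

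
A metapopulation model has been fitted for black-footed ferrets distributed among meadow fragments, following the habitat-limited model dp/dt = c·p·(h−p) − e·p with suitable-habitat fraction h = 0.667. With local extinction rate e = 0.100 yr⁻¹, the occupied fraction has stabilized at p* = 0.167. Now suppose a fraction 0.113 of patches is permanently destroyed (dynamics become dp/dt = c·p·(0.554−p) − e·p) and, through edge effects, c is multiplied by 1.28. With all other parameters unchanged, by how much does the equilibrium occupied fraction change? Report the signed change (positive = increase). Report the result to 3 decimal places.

-0.004

Balance c(h−p*) = e gives c = e/(0.667 − 0.16700) = 0.100/0.50000 = 0.20000.
New p* = 0.554 − e/c = 0.554 − 0.10000/0.25600 = 0.16338.
Δp* = 0.16338 − 0.16700 = -0.00362.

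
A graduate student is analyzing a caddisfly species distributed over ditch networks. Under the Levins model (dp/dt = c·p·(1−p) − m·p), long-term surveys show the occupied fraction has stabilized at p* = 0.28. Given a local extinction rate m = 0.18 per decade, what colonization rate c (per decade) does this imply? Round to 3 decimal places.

At equilibrium c(1−p*) = m, so c = m/(1−p*).
c = 0.18/(1 − 0.28) = 0.18/0.7200 = 0.2500.

0.250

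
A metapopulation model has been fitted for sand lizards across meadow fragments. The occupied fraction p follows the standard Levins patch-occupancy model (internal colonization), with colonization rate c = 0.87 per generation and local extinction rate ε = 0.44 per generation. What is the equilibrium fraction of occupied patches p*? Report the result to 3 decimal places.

0.494

Setting dp/dt = 0 and dividing through by p* gives c·(1−p*) = ε.
So p* = 1 − ε/c = 1 − 0.44/0.87 = 1 − 0.5057 = 0.4943.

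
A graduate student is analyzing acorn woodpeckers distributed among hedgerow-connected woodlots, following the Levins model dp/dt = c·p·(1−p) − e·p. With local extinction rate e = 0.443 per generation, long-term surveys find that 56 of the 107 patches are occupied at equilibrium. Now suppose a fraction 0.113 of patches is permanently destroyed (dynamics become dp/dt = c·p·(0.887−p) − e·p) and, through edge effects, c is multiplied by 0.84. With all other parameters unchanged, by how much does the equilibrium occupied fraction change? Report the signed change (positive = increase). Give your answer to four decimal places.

-0.2038

Observed p* = 56/107 = 0.52336.
Balance c(1−p*) = e gives c = e/(1 − 0.52336) = 0.443/0.47664 = 0.92942.
New p* = 0.887 − e/c = 0.887 − 0.44300/0.78071 = 0.31957.
Δp* = 0.31957 − 0.52336 = -0.20379.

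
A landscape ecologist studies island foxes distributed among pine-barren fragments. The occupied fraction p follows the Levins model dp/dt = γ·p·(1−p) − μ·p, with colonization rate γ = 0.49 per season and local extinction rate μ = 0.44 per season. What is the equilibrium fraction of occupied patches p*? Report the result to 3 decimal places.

Setting dp/dt = 0 and dividing through by p* gives γ·(1−p*) = μ.
So p* = 1 − μ/γ = 1 − 0.44/0.49 = 1 − 0.8980 = 0.1020.

0.102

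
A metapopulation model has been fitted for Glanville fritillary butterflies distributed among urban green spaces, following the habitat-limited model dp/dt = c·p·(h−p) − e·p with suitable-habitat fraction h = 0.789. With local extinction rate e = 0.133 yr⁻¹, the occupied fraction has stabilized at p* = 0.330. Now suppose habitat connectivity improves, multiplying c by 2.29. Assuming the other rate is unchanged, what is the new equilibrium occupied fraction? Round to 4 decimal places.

0.5886

Balance c(h−p*) = e gives c = e/(0.789 − 0.33000) = 0.133/0.45900 = 0.28976.
New p* = 0.789 − e/c = 0.789 − 0.13300/0.66355 = 0.58856.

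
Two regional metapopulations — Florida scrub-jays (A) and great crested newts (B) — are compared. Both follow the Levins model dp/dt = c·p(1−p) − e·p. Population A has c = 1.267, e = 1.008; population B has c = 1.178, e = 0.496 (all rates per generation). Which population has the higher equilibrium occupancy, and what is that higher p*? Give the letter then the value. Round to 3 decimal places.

A: p*_A = 1 − 1.008/1.267 = 0.2044.
B: p*_B = 1 − 0.496/1.178 = 0.5789.
B is higher at 0.5789.

B, 0.579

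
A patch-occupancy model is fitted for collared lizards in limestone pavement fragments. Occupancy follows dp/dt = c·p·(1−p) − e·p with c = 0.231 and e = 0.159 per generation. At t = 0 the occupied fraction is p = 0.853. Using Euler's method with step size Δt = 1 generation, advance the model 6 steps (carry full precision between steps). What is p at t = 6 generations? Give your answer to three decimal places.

Update rule: p ← p + [c·p·(1−p) − e·p]·Δt with Δt = 1.
step 1: Δp = -0.10666, p = 0.74634
step 2: Δp = -0.07494, p = 0.67140
step 3: Δp = -0.05579, p = 0.61561
step 4: Δp = -0.04322, p = 0.57239
step 5: Δp = -0.03447, p = 0.53792
step 6: Δp = -0.02811, p = 0.50981

0.510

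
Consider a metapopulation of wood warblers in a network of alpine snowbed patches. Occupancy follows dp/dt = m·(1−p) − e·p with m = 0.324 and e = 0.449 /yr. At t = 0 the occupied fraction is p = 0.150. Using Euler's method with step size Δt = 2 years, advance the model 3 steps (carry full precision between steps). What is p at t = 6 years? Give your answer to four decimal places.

Update rule: p ← p + [m·(1−p) − e·p]·Δt with Δt = 2.
p: 0.15000 → 0.56610  (Δp = +0.41610)
p: 0.56610 → 0.33891  (Δp = -0.22719)
p: 0.33891 → 0.46296  (Δp = +0.12405)

0.4630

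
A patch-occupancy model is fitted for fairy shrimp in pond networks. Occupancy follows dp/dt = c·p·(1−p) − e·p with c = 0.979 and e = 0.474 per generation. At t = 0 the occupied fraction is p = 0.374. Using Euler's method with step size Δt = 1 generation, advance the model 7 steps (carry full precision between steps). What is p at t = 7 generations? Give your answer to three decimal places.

0.514

Update rule: p ← p + [c·p·(1−p) − e·p]·Δt with Δt = 1.
p: 0.37400 → 0.42593  (Δp = +0.05193)
p: 0.42593 → 0.46342  (Δp = +0.03749)
p: 0.46342 → 0.48720  (Δp = +0.02378)
p: 0.48720 → 0.50086  (Δp = +0.01366)
p: 0.50086 → 0.50820  (Δp = +0.00734)
p: 0.50820 → 0.51200  (Δp = +0.00380)
p: 0.51200 → 0.51392  (Δp = +0.00192)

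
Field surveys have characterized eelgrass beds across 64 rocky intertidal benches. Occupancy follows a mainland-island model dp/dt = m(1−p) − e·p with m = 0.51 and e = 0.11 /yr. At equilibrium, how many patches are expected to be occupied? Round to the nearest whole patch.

53

p* = m/(m+e) = 0.51/0.6200 = 0.8226.
Expected occupied patches = N × p* = 64 × 0.8226 = 52.65 ≈ 53.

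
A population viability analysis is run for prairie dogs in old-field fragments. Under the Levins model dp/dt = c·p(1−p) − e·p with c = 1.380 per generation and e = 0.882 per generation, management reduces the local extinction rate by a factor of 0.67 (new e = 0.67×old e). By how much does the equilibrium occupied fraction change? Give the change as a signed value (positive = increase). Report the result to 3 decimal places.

Before: p* = 1 − 0.882/1.380 = 0.3609.
After the change, c = 1.38, e = 0.59094, so p* = 1 − 0.59094/1.38 = 0.5718.
Δp* = 0.5718 − 0.3609 = +0.2109.

0.211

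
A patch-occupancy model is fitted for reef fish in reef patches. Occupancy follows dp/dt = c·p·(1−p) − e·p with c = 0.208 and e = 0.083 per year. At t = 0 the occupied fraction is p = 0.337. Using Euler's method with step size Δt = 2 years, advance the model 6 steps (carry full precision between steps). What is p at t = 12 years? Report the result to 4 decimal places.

Update rule: p ← p + [c·p·(1−p) − e·p]·Δt with Δt = 2.
step 1: Δp = +0.03701, p = 0.37401
step 2: Δp = +0.03531, p = 0.40932
step 3: Δp = +0.03263, p = 0.44195
step 4: Δp = +0.02923, p = 0.47118
step 5: Δp = +0.02544, p = 0.49662
step 6: Δp = +0.02156, p = 0.51818

0.5182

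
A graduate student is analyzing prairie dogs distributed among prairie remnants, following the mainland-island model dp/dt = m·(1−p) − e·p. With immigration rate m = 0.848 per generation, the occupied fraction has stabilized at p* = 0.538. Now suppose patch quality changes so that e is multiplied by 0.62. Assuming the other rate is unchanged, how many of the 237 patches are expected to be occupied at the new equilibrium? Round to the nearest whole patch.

Balance m(1−p*) = e·p* gives e = m(1−p*)/p* = 0.848×0.46200/0.53800 = 0.72821.
New p* = m/(m+e) = 0.84800/(0.84800+0.45149) = 0.65256.
Expected occupied = 237 × 0.65256 = 154.66 ≈ 155.

155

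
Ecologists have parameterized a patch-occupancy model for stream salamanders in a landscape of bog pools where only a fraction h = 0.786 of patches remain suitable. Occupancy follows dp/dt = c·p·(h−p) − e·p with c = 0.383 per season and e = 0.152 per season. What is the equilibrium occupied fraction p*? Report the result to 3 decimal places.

0.389

Setting dp/dt = 0 and dividing by p* gives c·(h−p*) = e.
So p* = h − e/c = 0.786 − 0.152/0.383 = 0.786 − 0.3969 = 0.3891.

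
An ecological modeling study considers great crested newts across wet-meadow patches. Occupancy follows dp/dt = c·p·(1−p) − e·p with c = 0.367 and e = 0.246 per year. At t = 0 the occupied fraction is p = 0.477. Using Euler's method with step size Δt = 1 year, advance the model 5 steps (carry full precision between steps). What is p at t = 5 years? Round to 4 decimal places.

0.3914

Update rule: p ← p + [c·p·(1−p) − e·p]·Δt with Δt = 1.
  1  |  dp/dt·Δt = -0.025786  |  p_1 = 0.451214
  2  |  dp/dt·Δt = -0.020122  |  p_2 = 0.431092
  3  |  dp/dt·Δt = -0.016041  |  p_3 = 0.415051
  4  |  dp/dt·Δt = -0.013001  |  p_4 = 0.402050
  5  |  dp/dt·Δt = -0.010675  |  p_5 = 0.391374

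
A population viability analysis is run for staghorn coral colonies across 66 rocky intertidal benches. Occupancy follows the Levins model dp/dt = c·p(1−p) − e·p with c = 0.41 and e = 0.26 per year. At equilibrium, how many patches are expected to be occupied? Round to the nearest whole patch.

p* = 1 − e/c = 1 − 0.26/0.41 = 0.3659.
Expected occupied patches = N × p* = 66 × 0.3659 = 24.15 ≈ 24.

24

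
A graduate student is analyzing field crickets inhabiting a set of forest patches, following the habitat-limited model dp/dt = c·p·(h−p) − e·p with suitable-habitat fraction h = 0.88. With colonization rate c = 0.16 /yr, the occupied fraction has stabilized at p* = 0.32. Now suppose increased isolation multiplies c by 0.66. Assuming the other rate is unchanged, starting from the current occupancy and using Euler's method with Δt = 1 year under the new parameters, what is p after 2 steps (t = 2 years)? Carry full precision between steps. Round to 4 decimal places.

0.3011

Balance c(h−p*) = e gives e = 0.16×(0.88 − 0.32000) = 0.08960.
Starting from p₀ = 0.32000; update p ← p + (dp/dt)·Δt with the new parameters.
step 1: Δp = -0.00975, p = 0.31025
step 2: Δp = -0.00913, p = 0.30112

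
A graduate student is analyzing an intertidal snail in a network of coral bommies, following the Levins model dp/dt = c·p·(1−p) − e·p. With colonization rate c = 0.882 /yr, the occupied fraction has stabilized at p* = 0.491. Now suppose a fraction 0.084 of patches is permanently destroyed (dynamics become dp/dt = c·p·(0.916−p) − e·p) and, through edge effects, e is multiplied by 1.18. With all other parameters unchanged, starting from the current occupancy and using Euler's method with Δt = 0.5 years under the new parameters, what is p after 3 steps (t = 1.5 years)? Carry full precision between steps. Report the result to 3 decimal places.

0.405

Balance c(1−p*) = e gives e = 0.882×(1 − 0.49100) = 0.44894.
Starting from p₀ = 0.49100; update p ← p + (dp/dt)·Δt with the new parameters.
  1  |  dp/dt·Δt = -0.038027  |  p_1 = 0.452973
  2  |  dp/dt·Δt = -0.027486  |  p_2 = 0.425487
  3  |  dp/dt·Δt = -0.020660  |  p_3 = 0.404827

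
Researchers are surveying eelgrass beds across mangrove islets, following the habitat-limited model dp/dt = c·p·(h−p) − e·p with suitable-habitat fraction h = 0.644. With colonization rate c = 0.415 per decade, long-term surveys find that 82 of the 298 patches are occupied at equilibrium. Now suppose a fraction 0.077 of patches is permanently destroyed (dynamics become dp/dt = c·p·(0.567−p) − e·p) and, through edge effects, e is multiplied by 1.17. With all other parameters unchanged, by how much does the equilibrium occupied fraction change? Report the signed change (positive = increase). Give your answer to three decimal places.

Observed p* = 82/298 = 0.27517.
Balance c(h−p*) = e gives e = 0.415×(0.644 − 0.27517) = 0.15306.
New p* = 0.567 − e/c = 0.567 − 0.17908/0.41500 = 0.13548.
Δp* = 0.13548 − 0.27517 = -0.13969.

-0.140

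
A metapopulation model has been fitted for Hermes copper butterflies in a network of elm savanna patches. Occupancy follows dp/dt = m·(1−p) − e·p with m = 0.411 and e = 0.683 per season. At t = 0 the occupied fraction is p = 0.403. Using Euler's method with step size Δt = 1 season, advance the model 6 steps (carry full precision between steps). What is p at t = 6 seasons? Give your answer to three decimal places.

0.376

Update rule: p ← p + [m·(1−p) − e·p]·Δt with Δt = 1.
  1  |  dp/dt·Δt = -0.029882  |  p_1 = 0.373118
  2  |  dp/dt·Δt = +0.002809  |  p_2 = 0.375927
  3  |  dp/dt·Δt = -0.000264  |  p_3 = 0.375663
  4  |  dp/dt·Δt = +0.000025  |  p_4 = 0.375688
  5  |  dp/dt·Δt = -0.000002  |  p_5 = 0.375685
  6  |  dp/dt·Δt = +0.000000  |  p_6 = 0.375686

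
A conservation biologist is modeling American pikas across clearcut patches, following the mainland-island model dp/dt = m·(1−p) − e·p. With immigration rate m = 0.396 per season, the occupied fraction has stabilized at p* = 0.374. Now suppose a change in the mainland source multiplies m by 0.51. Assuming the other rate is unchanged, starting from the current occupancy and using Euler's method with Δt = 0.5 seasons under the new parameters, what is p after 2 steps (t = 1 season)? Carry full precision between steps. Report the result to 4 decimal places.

Balance m(1−p*) = e·p* gives e = m(1−p*)/p* = 0.396×0.62600/0.37400 = 0.66282.
Starting from p₀ = 0.37400; update p ← p + (dp/dt)·Δt with the new parameters.
step 1: Δp = -0.06073, p = 0.31327
step 2: Δp = -0.03447, p = 0.27879

0.2788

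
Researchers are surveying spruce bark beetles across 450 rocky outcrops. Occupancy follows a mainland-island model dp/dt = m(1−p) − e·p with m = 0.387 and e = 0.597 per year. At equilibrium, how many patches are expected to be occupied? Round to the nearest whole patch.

p* = m/(m+e) = 0.387/0.9840 = 0.3933.
Expected occupied patches = N × p* = 450 × 0.3933 = 176.98 ≈ 177.

177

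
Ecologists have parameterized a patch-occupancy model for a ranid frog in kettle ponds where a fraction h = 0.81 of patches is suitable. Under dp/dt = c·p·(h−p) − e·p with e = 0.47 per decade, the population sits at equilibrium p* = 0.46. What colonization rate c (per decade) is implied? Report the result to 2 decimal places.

1.34

At equilibrium c(h−p*) = e, so c = e/(h−p*).
c = 0.47/(0.81 − 0.46) = 0.47/0.3500 = 1.3429.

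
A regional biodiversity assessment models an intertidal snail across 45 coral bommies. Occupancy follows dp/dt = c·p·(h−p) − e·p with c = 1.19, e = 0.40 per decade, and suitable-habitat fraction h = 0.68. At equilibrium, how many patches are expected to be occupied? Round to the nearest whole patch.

p* = h − e/c = 0.68 − 0.3361 = 0.3439.
Expected occupied patches = N × p* = 45 × 0.3439 = 15.47 ≈ 15.

15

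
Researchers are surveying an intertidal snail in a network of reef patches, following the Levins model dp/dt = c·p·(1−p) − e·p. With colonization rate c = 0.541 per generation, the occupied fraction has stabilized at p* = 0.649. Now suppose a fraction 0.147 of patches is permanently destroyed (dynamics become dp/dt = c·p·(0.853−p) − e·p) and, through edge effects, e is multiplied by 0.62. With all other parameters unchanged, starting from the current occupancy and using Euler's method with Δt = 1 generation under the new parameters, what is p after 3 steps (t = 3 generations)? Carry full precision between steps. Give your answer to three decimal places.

0.639

Balance c(1−p*) = e gives e = 0.541×(1 − 0.64900) = 0.18989.
Starting from p₀ = 0.64900; update p ← p + (dp/dt)·Δt with the new parameters.
t = 1: p = 0.64900 + (-0.00478) = 0.64422
t = 2: p = 0.64422 + (-0.00308) = 0.64114
t = 3: p = 0.64114 + (-0.00200) = 0.63914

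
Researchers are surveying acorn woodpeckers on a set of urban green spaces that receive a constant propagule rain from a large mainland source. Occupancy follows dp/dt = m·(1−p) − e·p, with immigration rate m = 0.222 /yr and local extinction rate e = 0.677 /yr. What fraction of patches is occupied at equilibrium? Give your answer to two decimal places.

0.25

Setting dp/dt = 0: m − m·p* = e·p*, so m = (m+e)·p*.
p* = m/(m+e) = 0.222/(0.222+0.677) = 0.222/0.8990 = 0.2469.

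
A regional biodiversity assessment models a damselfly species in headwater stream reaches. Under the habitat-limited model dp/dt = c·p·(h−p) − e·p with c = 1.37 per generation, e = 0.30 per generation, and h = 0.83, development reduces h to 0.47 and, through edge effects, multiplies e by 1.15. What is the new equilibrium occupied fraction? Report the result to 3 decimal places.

0.218

Before: p* = h − e/c = 0.83 − 0.30/1.37 = 0.83 − 0.2190 = 0.6110.
After: c = 1.37, e = 0.345, h = 0.47; p* = 0.47 − 0.345/1.37 = 0.2182.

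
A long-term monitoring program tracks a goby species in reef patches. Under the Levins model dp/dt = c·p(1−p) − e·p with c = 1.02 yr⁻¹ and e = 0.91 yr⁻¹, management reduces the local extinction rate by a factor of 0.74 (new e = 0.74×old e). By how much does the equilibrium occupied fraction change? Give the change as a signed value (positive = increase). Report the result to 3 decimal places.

Before: p* = 1 − 0.91/1.02 = 0.1078.
After the change, c = 1.02, e = 0.6734, so p* = 1 − 0.6734/1.02 = 0.3398.
Δp* = 0.3398 − 0.1078 = +0.2320.

0.232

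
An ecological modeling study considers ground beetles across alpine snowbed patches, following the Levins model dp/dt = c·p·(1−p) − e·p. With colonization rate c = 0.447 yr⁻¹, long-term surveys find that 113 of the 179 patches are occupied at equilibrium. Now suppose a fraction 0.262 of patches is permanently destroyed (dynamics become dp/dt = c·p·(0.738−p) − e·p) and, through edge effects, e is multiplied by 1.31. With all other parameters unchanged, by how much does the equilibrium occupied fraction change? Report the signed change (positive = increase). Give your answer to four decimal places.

Observed p* = 113/179 = 0.63128.
Balance c(1−p*) = e gives e = 0.447×(1 − 0.63128) = 0.16482.
New p* = 0.738 − e/c = 0.738 − 0.21591/0.44700 = 0.25498.
Δp* = 0.25498 − 0.63128 = -0.37630.

-0.3763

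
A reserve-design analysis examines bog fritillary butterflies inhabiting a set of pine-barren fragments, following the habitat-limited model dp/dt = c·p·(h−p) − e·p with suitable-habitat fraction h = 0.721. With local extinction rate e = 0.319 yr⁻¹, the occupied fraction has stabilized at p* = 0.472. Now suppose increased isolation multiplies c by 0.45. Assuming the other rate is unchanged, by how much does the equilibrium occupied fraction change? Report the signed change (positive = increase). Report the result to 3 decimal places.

-0.304

Balance c(h−p*) = e gives c = e/(0.721 − 0.47200) = 0.319/0.24900 = 1.28112.
New p* = 0.721 − e/c = 0.721 − 0.31900/0.57650 = 0.16766.
Δp* = 0.16766 − 0.47200 = -0.30434.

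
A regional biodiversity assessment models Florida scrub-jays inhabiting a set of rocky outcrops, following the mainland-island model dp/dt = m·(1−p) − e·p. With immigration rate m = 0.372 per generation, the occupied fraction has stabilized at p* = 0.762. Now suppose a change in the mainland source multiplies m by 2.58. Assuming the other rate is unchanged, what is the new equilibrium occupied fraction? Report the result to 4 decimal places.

0.8920

Balance m(1−p*) = e·p* gives e = m(1−p*)/p* = 0.372×0.23800/0.76200 = 0.11619.
New p* = m/(m+e) = 0.95976/(0.95976+0.11619) = 0.89201.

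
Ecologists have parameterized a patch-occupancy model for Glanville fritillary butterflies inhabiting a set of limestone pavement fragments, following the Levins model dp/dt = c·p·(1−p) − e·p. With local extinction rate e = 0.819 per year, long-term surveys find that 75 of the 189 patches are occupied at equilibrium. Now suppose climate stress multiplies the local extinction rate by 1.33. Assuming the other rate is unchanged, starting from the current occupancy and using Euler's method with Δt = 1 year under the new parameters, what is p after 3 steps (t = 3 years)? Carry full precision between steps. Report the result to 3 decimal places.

0.234

Observed p* = 75/189 = 0.39683.
Balance c(1−p*) = e gives c = e/(1 − 0.39683) = 0.819/0.60317 = 1.35782.
Starting from p₀ = 0.39683; update p ← p + (dp/dt)·Δt with the new parameters.
t = 1: p = 0.39683 + (-0.10725) = 0.28958
t = 2: p = 0.28958 + (-0.03609) = 0.25348
t = 3: p = 0.25348 + (-0.01917) = 0.23431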